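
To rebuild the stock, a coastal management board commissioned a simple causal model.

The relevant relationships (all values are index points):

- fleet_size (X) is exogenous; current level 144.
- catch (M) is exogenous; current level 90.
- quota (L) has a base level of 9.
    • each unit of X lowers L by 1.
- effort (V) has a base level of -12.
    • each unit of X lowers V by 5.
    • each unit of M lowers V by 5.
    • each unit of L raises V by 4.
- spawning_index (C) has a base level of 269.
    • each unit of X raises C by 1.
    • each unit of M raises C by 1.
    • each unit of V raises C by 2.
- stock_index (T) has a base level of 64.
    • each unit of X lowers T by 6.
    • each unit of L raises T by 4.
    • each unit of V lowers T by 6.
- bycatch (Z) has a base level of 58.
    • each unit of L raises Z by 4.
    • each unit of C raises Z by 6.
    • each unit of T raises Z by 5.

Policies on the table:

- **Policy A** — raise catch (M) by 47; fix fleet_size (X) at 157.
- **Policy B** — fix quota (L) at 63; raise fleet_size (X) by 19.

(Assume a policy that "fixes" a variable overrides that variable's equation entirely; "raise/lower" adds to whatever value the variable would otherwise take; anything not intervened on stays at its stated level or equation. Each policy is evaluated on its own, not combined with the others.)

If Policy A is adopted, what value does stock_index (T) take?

10974

Policy A (M + 47, X := 157):
  X = 157
  M = 90 + 47 = 137
  L = 9 − 157 = -148
  V = -12 − 5·157 − 5·137 + 4·(-148) = -2074
  T = 64 − 6·157 + 4·(-148) − 6·(-2074) = 10974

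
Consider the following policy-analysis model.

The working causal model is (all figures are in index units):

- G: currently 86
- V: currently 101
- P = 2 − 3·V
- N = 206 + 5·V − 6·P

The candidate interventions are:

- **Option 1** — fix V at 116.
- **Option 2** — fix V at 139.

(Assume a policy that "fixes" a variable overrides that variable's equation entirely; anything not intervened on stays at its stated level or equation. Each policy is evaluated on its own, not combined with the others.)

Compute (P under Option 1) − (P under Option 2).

69

Option 1 (V := 116):
  V = 116
  P = 2 − 3·116 = -346
Option 2 (V := 139):
  V = 139
  P = 2 − 3·139 = -415
P: -346 − (-415) = 69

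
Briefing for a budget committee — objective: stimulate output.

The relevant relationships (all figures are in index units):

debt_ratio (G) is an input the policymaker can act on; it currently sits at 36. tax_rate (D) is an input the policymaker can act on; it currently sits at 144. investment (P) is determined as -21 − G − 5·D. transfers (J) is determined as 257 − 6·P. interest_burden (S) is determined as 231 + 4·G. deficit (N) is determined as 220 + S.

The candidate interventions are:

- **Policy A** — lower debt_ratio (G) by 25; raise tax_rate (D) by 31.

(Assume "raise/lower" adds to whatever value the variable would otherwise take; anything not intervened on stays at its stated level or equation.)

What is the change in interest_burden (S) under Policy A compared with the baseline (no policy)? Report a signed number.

-100

Baseline:
  G = 36
  S = 231 + 4·36 = 375
Policy A (G − 25, D + 31):
  G = 36 − 25 = 11
  S = 231 + 4·11 = 275
Change in S: 275 − 375 = -100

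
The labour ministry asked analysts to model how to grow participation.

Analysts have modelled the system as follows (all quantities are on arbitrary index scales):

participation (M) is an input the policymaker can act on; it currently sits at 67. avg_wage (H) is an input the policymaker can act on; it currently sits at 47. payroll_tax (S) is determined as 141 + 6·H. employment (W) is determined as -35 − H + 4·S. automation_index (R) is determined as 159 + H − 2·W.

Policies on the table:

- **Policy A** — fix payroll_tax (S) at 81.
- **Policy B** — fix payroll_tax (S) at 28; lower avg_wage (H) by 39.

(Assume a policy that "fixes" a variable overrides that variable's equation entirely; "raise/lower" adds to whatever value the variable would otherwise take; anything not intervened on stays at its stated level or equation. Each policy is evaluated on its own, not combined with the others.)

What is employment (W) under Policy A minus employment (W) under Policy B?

173

Policy A (S := 81):
  H = 47
  S = 81
  W = -35 − 47 + 4·81 = 242
Policy B (S := 28, H − 39):
  H = 47 − 39 = 8
  S = 28
  W = -35 − 8 + 4·28 = 69
W: 242 − 69 = 173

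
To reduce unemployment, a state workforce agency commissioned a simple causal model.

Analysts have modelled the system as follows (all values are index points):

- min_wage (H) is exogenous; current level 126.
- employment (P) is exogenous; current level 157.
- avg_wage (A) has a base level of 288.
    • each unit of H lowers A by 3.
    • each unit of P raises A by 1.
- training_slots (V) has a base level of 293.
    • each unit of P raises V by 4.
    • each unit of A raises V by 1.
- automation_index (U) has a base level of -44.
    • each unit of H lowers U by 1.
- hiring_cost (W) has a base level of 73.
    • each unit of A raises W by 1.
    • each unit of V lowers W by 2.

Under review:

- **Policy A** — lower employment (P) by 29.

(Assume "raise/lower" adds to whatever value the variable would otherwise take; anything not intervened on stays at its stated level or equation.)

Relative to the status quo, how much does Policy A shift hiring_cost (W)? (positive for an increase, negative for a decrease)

Baseline:
  H = 126
  P = 157
  A = 288 − 3·126 + 157 = 67
  V = 293 + 4·157 + 67 = 988
  W = 73 + 67 − 2·988 = -1836
Policy A (P − 29):
  H = 126
  P = 157 − 29 = 128
  A = 288 − 3·126 + 128 = 38
  V = 293 + 4·128 + 38 = 843
  W = 73 + 38 − 2·843 = -1575
Change in W: -1575 − (-1836) = 261

261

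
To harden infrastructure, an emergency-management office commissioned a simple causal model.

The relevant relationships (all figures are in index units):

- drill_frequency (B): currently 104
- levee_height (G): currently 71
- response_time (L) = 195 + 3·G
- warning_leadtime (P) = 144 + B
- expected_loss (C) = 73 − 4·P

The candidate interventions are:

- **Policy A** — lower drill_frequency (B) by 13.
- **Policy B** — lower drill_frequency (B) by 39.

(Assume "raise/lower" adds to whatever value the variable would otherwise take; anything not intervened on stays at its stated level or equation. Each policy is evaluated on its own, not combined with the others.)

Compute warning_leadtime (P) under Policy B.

Policy B (B − 39):
  B = 104 − 39 = 65
  P = 144 + 65 = 209

209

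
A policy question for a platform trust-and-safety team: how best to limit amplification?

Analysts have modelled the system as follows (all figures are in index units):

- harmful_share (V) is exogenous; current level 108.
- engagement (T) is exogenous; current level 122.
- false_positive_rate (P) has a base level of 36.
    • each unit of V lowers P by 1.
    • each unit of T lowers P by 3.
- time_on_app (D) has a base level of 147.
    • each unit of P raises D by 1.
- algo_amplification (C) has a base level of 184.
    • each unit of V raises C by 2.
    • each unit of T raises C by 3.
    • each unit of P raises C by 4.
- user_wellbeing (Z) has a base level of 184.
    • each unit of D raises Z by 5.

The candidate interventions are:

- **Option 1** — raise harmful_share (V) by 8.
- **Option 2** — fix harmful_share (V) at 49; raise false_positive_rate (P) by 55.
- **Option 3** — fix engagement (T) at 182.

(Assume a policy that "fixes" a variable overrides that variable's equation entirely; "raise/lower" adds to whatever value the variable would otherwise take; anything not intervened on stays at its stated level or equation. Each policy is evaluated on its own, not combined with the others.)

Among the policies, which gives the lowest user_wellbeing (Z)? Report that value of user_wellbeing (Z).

-2171

Option 1 (V + 8):
  V = 108 + 8 = 116
  T = 122
  P = 36 − 116 − 3·122 = -446
  D = 147 + (-446) = -299
  Z = 184 + 5·(-299) = -1311
Option 2 (V := 49, P + 55):
  V = 49
  T = 122
  P = 36 − 49 − 3·122 (+55 from intervention) = -324
  D = 147 + (-324) = -177
  Z = 184 + 5·(-177) = -701
Option 3 (T := 182):
  V = 108
  T = 182
  P = 36 − 108 − 3·182 = -618
  D = 147 + (-618) = -471
  Z = 184 + 5·(-471) = -2171
Comparing — Option 1: Z=-1311, Option 2: Z=-701, Option 3: Z=-2171. Lowest is -2171 (Option 3).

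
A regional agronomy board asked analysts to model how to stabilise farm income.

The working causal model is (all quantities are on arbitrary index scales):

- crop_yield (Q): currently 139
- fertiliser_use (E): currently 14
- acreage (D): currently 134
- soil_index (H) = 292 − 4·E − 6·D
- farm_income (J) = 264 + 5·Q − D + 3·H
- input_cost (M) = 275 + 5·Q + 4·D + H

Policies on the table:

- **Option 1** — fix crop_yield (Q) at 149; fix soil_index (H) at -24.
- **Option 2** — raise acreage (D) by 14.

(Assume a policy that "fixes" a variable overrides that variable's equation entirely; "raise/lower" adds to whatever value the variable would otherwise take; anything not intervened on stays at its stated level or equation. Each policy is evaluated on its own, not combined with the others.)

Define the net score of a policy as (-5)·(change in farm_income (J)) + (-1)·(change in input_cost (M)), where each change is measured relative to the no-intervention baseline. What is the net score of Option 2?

1358

Baseline:
  Q = 139
  E = 14
  D = 134
  H = 292 − 4·14 − 6·134 = -568
  J = 264 + 5·139 − 134 + 3·(-568) = -879
  M = 275 + 5·139 + 4·134 + (-568) = 938
Option 2 (D + 14):
  Q = 139
  E = 14
  D = 134 + 14 = 148
  H = 292 − 4·14 − 6·148 = -652
  J = 264 + 5·139 − 148 + 3·(-652) = -1145
  M = 275 + 5·139 + 4·148 + (-652) = 910
ΔJ = -1145 − (-879) = -266; ΔM = 910 − 938 = -28
Score = (-5)·(-266) + (-1)·(-28) = 1358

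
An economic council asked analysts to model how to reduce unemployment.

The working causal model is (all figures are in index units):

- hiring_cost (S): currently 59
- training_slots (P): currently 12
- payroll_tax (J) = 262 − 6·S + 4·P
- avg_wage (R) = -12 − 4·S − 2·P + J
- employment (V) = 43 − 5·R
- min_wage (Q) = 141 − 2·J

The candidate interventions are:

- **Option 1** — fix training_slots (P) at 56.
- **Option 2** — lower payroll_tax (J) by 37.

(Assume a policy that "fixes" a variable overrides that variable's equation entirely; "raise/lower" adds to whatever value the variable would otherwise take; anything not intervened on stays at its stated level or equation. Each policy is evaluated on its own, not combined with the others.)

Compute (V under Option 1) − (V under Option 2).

Option 1 (P := 56):
  S = 59
  P = 56
  J = 262 − 6·59 + 4·56 = 132
  R = -12 − 4·59 − 2·56 + 132 = -228
  V = 43 − 5·(-228) = 1183
Option 2 (J − 37):
  S = 59
  P = 12
  J = 262 − 6·59 + 4·12 (−37 from intervention) = -81
  R = -12 − 4·59 − 2·12 + (-81) = -353
  V = 43 − 5·(-353) = 1808
V: 1183 − 1808 = -625

-625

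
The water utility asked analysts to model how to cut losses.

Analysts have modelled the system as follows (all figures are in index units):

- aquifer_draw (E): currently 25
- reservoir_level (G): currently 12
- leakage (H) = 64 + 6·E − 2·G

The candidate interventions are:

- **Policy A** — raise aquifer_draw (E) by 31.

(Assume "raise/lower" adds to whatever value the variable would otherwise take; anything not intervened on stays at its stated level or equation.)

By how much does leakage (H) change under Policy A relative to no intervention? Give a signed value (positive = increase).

186

Baseline:
  E = 25
  G = 12
  H = 64 + 6·25 − 2·12 = 190
Policy A (E + 31):
  E = 25 + 31 = 56
  G = 12
  H = 64 + 6·56 − 2·12 = 376
Change in H: 376 − 190 = 186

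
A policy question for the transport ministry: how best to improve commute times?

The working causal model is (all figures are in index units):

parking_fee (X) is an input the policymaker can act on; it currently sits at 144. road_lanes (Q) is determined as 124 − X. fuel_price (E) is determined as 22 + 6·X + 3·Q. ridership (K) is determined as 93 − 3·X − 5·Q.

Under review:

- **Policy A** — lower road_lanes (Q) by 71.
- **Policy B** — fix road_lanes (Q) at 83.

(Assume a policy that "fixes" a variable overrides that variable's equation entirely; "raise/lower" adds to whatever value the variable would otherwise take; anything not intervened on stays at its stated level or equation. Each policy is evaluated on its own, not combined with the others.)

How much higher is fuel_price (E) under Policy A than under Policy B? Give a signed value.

Policy A (Q − 71):
  X = 144
  Q = 124 − 144 (−71 from intervention) = -91
  E = 22 + 6·144 + 3·(-91) = 613
Policy B (Q := 83):
  X = 144
  Q = 83
  E = 22 + 6·144 + 3·83 = 1135
E: 613 − 1135 = -522

-522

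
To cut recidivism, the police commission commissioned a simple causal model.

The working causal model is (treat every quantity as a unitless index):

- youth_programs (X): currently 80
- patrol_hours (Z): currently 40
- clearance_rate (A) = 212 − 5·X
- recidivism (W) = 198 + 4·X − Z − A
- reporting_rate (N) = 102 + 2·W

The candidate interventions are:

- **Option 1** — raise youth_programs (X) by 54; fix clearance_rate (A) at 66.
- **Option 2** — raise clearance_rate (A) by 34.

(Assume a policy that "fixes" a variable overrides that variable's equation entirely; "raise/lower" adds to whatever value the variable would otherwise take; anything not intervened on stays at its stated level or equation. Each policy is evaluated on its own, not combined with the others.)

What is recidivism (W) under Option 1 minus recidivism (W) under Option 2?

-4

Option 1 (X + 54, A := 66):
  X = 80 + 54 = 134
  Z = 40
  A = 66
  W = 198 + 4·134 − 40 − 66 = 628
Option 2 (A + 34):
  X = 80
  Z = 40
  A = 212 − 5·80 (+34 from intervention) = -154
  W = 198 + 4·80 − 40 − (-154) = 632
W: 628 − 632 = -4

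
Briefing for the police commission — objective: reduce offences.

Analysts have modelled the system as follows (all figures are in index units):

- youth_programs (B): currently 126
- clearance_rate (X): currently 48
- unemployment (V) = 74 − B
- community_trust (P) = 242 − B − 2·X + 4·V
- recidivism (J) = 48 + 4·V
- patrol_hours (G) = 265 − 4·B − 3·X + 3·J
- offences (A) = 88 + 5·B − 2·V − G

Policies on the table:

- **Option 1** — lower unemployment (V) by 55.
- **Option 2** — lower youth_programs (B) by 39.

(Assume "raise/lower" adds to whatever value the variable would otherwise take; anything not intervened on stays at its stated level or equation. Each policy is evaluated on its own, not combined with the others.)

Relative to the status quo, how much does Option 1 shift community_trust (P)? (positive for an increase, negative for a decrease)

-220

Baseline:
  B = 126
  X = 48
  V = 74 − 126 = -52
  P = 242 − 126 − 2·48 + 4·(-52) = -188
Option 1 (V − 55):
  B = 126
  X = 48
  V = 74 − 126 (−55 from intervention) = -107
  P = 242 − 126 − 2·48 + 4·(-107) = -408
Change in P: -408 − (-188) = -220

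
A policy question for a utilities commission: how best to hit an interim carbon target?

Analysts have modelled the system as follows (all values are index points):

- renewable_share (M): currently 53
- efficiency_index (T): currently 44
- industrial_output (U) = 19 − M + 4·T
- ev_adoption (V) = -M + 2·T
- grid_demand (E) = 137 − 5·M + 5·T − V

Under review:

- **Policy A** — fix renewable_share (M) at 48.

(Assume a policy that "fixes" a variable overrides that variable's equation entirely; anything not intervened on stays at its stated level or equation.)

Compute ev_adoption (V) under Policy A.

Policy A (M := 48):
  M = 48
  T = 44
  V = 0 − 48 + 2·44 = 40

40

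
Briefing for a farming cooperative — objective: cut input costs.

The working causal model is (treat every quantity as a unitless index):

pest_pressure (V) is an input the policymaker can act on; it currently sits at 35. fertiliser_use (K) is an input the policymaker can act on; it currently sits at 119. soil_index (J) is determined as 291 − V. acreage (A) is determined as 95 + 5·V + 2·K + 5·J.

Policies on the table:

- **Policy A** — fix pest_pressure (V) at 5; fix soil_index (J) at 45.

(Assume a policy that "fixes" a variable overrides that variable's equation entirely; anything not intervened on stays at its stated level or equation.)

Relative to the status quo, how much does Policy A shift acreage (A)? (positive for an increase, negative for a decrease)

-1205

Baseline:
  V = 35
  K = 119
  J = 291 − 35 = 256
  A = 95 + 5·35 + 2·119 + 5·256 = 1788
Policy A (V := 5, J := 45):
  V = 5
  K = 119
  J = 45
  A = 95 + 5·5 + 2·119 + 5·45 = 583
Change in A: 583 − 1788 = -1205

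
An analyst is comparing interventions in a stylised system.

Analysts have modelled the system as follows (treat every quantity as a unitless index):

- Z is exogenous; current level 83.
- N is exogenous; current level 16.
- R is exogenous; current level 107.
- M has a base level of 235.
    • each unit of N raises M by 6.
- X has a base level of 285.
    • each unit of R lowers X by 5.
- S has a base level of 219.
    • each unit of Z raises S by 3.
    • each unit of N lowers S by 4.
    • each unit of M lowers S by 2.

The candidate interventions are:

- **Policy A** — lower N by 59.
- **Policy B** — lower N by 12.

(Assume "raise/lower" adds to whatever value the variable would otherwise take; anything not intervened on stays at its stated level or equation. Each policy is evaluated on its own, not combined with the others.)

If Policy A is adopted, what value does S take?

686

Policy A (N − 59):
  Z = 83
  N = 16 − 59 = -43
  M = 235 + 6·(-43) = -23
  S = 219 + 3·83 − 4·(-43) − 2·(-23) = 686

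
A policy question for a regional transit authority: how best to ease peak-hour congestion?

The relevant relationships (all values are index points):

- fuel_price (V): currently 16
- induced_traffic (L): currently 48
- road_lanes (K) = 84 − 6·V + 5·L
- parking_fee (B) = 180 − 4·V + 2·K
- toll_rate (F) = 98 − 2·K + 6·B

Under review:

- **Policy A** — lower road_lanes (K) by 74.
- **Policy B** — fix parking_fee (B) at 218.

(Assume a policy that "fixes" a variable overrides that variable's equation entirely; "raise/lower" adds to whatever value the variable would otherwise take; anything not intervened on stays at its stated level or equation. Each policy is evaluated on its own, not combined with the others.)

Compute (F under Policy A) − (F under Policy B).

Policy A (K − 74):
  V = 16
  L = 48
  K = 84 − 6·16 + 5·48 (−74 from intervention) = 154
  B = 180 − 4·16 + 2·154 = 424
  F = 98 − 2·154 + 6·424 = 2334
Policy B (B := 218):
  V = 16
  L = 48
  K = 84 − 6·16 + 5·48 = 228
  B = 218
  F = 98 − 2·228 + 6·218 = 950
F: 2334 − 950 = 1384

1384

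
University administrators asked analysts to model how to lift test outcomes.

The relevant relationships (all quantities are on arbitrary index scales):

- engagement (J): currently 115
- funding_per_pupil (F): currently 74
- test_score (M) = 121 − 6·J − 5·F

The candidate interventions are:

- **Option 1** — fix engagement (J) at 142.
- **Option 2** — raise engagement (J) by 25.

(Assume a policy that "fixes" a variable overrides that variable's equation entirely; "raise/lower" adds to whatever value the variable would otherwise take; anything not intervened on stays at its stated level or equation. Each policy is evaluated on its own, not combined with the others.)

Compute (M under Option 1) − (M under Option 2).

-12

Option 1 (J := 142):
  J = 142
  F = 74
  M = 121 − 6·142 − 5·74 = -1101
Option 2 (J + 25):
  J = 115 + 25 = 140
  F = 74
  M = 121 − 6·140 − 5·74 = -1089
M: -1101 − (-1089) = -12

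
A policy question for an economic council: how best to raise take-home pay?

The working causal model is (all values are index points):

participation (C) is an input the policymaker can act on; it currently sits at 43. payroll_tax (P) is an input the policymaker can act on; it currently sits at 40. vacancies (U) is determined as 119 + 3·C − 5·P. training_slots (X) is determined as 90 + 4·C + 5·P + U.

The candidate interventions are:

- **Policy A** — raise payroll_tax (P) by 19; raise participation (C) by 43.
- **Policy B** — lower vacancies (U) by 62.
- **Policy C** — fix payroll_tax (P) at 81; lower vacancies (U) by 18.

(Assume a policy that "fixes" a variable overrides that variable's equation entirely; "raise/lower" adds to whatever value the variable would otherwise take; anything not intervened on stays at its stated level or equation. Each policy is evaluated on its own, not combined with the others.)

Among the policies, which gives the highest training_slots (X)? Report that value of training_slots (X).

Policy A (P + 19, C + 43):
  C = 43 + 43 = 86
  P = 40 + 19 = 59
  U = 119 + 3·86 − 5·59 = 82
  X = 90 + 4·86 + 5·59 + 82 = 811
Policy B (U − 62):
  C = 43
  P = 40
  U = 119 + 3·43 − 5·40 (−62 from intervention) = -14
  X = 90 + 4·43 + 5·40 + (-14) = 448
Policy C (P := 81, U − 18):
  C = 43
  P = 81
  U = 119 + 3·43 − 5·81 (−18 from intervention) = -175
  X = 90 + 4·43 + 5·81 + (-175) = 492
Comparing — Policy A: X=811, Policy B: X=448, Policy C: X=492. Highest is 811 (Policy A).

811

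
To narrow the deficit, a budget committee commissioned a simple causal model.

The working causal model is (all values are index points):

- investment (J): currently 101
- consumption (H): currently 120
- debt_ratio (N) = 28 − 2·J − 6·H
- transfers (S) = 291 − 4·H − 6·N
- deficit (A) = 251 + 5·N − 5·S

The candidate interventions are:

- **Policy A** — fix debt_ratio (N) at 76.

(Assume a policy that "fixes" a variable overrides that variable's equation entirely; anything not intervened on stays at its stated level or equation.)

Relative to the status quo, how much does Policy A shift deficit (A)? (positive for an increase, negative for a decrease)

33950

Baseline:
  J = 101
  H = 120
  N = 28 − 2·101 − 6·120 = -894
  S = 291 − 4·120 − 6·(-894) = 5175
  A = 251 + 5·(-894) − 5·5175 = -30094
Policy A (N := 76):
  J = 101
  H = 120
  N = 76
  S = 291 − 4·120 − 6·76 = -645
  A = 251 + 5·76 − 5·(-645) = 3856
Change in A: 3856 − (-30094) = 33950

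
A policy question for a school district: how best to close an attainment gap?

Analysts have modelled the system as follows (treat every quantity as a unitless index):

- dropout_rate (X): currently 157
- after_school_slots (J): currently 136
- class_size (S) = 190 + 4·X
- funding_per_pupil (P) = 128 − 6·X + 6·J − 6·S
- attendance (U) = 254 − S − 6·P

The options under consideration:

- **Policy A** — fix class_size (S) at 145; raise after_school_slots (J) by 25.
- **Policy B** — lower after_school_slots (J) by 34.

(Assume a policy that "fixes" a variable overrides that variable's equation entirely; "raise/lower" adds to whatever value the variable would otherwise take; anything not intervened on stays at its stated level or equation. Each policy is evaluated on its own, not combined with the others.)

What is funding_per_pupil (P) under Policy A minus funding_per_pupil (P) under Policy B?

Policy A (S := 145, J + 25):
  X = 157
  J = 136 + 25 = 161
  S = 145
  P = 128 − 6·157 + 6·161 − 6·145 = -718
Policy B (J − 34):
  X = 157
  J = 136 − 34 = 102
  S = 190 + 4·157 = 818
  P = 128 − 6·157 + 6·102 − 6·818 = -5110
P: -718 − (-5110) = 4392

4392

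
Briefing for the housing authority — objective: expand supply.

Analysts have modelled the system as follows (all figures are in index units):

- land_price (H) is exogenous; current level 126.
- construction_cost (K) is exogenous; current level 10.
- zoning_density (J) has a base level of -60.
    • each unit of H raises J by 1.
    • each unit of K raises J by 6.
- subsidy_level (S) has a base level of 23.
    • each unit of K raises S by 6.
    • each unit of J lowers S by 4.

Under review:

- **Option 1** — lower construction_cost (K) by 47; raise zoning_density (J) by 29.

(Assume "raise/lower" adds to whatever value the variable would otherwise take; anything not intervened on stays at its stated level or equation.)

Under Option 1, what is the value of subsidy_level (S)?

Option 1 (K − 47, J + 29):
  H = 126
  K = 10 − 47 = -37
  J = -60 + 126 + 6·(-37) (+29 from intervention) = -127
  S = 23 + 6·(-37) − 4·(-127) = 309

309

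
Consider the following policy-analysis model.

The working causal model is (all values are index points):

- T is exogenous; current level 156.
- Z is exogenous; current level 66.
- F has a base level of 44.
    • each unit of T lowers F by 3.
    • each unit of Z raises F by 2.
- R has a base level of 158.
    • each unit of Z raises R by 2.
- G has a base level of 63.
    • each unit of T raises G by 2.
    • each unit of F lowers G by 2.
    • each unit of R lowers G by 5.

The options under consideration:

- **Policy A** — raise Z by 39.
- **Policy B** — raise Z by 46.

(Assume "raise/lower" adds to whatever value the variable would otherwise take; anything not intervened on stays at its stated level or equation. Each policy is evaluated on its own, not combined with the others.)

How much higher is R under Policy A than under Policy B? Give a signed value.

Policy A (Z + 39):
  Z = 66 + 39 = 105
  R = 158 + 2·105 = 368
Policy B (Z + 46):
  Z = 66 + 46 = 112
  R = 158 + 2·112 = 382
R: 368 − 382 = -14

-14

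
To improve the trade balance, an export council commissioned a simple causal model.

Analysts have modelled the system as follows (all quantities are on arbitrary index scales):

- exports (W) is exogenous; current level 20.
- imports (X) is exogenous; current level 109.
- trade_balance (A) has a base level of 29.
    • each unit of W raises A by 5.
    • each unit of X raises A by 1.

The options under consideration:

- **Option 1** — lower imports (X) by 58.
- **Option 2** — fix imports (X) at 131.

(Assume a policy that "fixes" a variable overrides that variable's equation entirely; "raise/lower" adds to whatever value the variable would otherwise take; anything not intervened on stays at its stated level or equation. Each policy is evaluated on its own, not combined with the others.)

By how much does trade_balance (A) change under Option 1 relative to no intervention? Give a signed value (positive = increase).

Baseline:
  W = 20
  X = 109
  A = 29 + 5·20 + 109 = 238
Option 1 (X − 58):
  W = 20
  X = 109 − 58 = 51
  A = 29 + 5·20 + 51 = 180
Change in A: 180 − 238 = -58

-58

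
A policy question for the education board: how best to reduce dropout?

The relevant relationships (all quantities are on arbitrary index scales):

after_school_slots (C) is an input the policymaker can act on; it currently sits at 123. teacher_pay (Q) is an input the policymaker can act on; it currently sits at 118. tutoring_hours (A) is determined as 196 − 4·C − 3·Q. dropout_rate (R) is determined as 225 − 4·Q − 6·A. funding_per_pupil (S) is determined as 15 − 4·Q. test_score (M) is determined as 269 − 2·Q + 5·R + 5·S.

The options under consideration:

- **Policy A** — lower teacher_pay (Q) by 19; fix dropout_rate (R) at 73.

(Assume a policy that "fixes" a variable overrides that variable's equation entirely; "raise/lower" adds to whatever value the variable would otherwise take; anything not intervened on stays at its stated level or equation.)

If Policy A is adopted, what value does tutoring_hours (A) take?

-593

Policy A (Q − 19, R := 73):
  C = 123
  Q = 118 − 19 = 99
  A = 196 − 4·123 − 3·99 = -593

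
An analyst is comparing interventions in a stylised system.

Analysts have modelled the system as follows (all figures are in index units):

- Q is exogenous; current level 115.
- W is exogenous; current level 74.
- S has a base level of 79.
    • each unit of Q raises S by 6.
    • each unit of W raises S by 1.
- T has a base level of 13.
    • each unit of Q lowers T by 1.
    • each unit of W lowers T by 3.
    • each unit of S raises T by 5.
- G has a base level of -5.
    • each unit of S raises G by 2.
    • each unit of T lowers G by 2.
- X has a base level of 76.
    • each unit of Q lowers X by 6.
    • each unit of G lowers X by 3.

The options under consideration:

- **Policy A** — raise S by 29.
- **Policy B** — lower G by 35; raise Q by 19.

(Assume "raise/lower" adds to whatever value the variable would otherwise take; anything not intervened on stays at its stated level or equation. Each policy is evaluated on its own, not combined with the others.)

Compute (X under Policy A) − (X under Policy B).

-1917

Policy A (S + 29):
  Q = 115
  W = 74
  S = 79 + 6·115 + 74 (+29 from intervention) = 872
  T = 13 − 115 − 3·74 + 5·872 = 4036
  G = -5 + 2·872 − 2·4036 = -6333
  X = 76 − 6·115 − 3·(-6333) = 18385
Policy B (G − 35, Q + 19):
  Q = 115 + 19 = 134
  W = 74
  S = 79 + 6·134 + 74 = 957
  T = 13 − 134 − 3·74 + 5·957 = 4442
  G = -5 + 2·957 − 2·4442 (−35 from intervention) = -7010
  X = 76 − 6·134 − 3·(-7010) = 20302
X: 18385 − 20302 = -1917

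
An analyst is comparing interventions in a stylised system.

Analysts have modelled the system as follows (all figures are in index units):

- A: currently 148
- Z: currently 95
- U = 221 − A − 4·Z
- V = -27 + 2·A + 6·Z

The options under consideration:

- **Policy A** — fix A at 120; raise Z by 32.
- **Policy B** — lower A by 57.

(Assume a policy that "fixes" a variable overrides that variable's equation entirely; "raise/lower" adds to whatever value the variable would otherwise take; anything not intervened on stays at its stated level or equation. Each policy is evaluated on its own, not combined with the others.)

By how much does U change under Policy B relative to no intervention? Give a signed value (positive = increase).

57

Baseline:
  A = 148
  Z = 95
  U = 221 − 148 − 4·95 = -307
Policy B (A − 57):
  A = 148 − 57 = 91
  Z = 95
  U = 221 − 91 − 4·95 = -250
Change in U: -250 − (-307) = 57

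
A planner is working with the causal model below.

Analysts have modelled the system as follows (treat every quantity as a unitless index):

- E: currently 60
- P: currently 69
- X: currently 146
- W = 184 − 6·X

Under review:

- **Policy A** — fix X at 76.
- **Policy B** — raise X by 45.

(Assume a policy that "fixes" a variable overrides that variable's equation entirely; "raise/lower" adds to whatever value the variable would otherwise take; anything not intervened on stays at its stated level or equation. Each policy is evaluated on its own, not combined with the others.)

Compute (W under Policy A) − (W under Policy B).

Policy A (X := 76):
  X = 76
  W = 184 − 6·76 = -272
Policy B (X + 45):
  X = 146 + 45 = 191
  W = 184 − 6·191 = -962
W: -272 − (-962) = 690

690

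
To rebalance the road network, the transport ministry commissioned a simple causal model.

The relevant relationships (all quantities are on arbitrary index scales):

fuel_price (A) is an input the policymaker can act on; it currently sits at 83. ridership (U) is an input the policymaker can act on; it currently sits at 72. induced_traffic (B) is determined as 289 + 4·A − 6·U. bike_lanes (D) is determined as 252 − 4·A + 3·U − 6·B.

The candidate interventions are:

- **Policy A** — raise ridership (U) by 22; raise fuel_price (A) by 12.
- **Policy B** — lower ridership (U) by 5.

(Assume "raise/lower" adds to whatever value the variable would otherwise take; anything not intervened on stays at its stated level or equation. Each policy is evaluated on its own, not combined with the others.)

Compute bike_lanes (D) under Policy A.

-476

Policy A (U + 22, A + 12):
  A = 83 + 12 = 95
  U = 72 + 22 = 94
  B = 289 + 4·95 − 6·94 = 105
  D = 252 − 4·95 + 3·94 − 6·105 = -476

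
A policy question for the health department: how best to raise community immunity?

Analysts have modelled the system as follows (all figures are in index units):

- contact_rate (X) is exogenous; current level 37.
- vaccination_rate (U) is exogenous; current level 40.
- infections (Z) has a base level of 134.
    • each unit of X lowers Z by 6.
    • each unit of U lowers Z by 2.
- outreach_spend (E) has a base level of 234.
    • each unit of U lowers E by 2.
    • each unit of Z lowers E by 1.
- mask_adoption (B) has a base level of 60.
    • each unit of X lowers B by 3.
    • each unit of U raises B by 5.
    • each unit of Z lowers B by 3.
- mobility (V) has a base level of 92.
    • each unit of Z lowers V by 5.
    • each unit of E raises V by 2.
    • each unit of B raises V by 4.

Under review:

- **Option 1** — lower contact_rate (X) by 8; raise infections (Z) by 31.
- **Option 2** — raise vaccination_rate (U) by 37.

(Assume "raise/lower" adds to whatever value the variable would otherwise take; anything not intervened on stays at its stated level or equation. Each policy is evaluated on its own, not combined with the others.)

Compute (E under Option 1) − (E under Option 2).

-79

Option 1 (X − 8, Z + 31):
  X = 37 − 8 = 29
  U = 40
  Z = 134 − 6·29 − 2·40 (+31 from intervention) = -89
  E = 234 − 2·40 − (-89) = 243
Option 2 (U + 37):
  X = 37
  U = 40 + 37 = 77
  Z = 134 − 6·37 − 2·77 = -242
  E = 234 − 2·77 − (-242) = 322
E: 243 − 322 = -79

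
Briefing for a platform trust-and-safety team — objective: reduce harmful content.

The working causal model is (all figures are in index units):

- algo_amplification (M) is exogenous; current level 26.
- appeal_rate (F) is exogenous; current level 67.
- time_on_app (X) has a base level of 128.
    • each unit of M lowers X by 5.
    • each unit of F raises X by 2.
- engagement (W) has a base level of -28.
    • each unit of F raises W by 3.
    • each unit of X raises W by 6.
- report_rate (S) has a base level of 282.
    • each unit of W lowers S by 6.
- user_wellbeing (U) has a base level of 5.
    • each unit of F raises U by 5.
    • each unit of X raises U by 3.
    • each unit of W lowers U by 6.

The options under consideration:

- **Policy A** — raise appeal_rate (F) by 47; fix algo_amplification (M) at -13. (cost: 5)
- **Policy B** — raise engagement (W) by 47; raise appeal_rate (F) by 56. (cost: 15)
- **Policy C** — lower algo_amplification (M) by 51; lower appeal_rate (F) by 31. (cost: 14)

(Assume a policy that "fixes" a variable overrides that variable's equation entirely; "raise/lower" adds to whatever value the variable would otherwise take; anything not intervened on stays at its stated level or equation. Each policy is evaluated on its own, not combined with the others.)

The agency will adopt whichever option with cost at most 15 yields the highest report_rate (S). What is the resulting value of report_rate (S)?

-10830

Policy A (F + 47, M := -13):
  M = -13
  F = 67 + 47 = 114
  X = 128 − 5·(-13) + 2·114 = 421
  W = -28 + 3·114 + 6·421 = 2840
  S = 282 − 6·2840 = -16758
Policy B (W + 47, F + 56):
  M = 26
  F = 67 + 56 = 123
  X = 128 − 5·26 + 2·123 = 244
  W = -28 + 3·123 + 6·244 (+47 from intervention) = 1852
  S = 282 − 6·1852 = -10830
Policy C (M − 51, F − 31):
  M = 26 − 51 = -25
  F = 67 − 31 = 36
  X = 128 − 5·(-25) + 2·36 = 325
  W = -28 + 3·36 + 6·325 = 2030
  S = 282 − 6·2030 = -11898
Comparing — Policy A: S=-16758, Policy B: S=-10830, Policy C: S=-11898. Highest is -10830 (Policy B).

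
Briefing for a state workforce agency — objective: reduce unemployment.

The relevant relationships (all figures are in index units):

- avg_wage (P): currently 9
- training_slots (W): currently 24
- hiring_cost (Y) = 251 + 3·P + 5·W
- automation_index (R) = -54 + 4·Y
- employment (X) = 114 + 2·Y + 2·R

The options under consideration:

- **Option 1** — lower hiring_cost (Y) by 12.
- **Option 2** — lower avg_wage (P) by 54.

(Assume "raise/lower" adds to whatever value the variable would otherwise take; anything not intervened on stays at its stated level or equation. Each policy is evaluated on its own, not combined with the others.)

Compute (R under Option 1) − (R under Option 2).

Option 1 (Y − 12):
  P = 9
  W = 24
  Y = 251 + 3·9 + 5·24 (−12 from intervention) = 386
  R = -54 + 4·386 = 1490
Option 2 (P − 54):
  P = 9 − 54 = -45
  W = 24
  Y = 251 + 3·(-45) + 5·24 = 236
  R = -54 + 4·236 = 890
R: 1490 − 890 = 600

600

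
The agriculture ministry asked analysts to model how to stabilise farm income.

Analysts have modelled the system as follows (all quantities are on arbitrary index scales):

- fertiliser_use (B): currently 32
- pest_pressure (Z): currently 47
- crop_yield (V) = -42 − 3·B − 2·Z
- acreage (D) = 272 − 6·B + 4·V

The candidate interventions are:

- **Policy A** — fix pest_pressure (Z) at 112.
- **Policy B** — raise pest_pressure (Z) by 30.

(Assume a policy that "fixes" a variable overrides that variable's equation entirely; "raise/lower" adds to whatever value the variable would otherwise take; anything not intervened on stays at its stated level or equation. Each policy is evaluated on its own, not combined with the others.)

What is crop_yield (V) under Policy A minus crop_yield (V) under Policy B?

-70

Policy A (Z := 112):
  B = 32
  Z = 112
  V = -42 − 3·32 − 2·112 = -362
Policy B (Z + 30):
  B = 32
  Z = 47 + 30 = 77
  V = -42 − 3·32 − 2·77 = -292
V: -362 − (-292) = -70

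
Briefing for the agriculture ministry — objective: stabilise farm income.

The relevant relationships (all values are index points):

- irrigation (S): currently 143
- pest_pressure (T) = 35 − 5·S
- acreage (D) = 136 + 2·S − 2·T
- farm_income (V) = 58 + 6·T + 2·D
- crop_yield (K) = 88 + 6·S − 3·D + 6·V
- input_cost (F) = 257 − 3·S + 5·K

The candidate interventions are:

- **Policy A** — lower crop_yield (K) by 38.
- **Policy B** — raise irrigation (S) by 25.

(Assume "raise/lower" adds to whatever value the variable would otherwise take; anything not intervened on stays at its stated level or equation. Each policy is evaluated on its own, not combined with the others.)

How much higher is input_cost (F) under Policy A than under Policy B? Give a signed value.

Policy A (K − 38):
  S = 143
  T = 35 − 5·143 = -680
  D = 136 + 2·143 − 2·(-680) = 1782
  V = 58 + 6·(-680) + 2·1782 = -458
  K = 88 + 6·143 − 3·1782 + 6·(-458) (−38 from intervention) = -7186
  F = 257 − 3·143 + 5·(-7186) = -36102
Policy B (S + 25):
  S = 143 + 25 = 168
  T = 35 − 5·168 = -805
  D = 136 + 2·168 − 2·(-805) = 2082
  V = 58 + 6·(-805) + 2·2082 = -608
  K = 88 + 6·168 − 3·2082 + 6·(-608) = -8798
  F = 257 − 3·168 + 5·(-8798) = -44237
F: -36102 − (-44237) = 8135

8135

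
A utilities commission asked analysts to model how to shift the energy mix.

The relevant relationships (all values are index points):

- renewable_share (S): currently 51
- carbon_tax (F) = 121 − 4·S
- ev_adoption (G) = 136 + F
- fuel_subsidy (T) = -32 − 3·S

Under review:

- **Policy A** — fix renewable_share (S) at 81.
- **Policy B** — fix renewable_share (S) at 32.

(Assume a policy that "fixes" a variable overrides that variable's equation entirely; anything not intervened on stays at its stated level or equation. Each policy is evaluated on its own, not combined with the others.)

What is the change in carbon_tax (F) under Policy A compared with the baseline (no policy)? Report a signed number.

Baseline:
  S = 51
  F = 121 − 4·51 = -83
Policy A (S := 81):
  S = 81
  F = 121 − 4·81 = -203
Change in F: -203 − (-83) = -120

-120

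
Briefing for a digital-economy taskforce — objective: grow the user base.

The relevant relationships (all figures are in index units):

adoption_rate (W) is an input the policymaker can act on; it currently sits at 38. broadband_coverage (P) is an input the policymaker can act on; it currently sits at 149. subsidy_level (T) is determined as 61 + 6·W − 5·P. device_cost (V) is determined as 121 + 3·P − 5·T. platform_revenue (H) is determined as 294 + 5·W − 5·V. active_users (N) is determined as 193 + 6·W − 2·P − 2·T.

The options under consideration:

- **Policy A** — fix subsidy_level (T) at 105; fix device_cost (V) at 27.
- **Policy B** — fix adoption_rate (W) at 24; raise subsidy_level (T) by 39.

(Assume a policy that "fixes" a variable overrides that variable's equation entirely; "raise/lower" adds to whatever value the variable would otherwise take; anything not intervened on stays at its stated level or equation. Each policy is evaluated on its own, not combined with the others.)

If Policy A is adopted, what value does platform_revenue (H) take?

349

Policy A (T := 105, V := 27):
  W = 38
  P = 149
  T = 105
  V = 27
  H = 294 + 5·38 − 5·27 = 349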